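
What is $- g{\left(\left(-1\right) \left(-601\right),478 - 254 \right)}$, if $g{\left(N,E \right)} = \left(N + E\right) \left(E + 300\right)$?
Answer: $-432300$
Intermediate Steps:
$g{\left(N,E \right)} = \left(300 + E\right) \left(E + N\right)$ ($g{\left(N,E \right)} = \left(E + N\right) \left(300 + E\right) = \left(300 + E\right) \left(E + N\right)$)
$- g{\left(\left(-1\right) \left(-601\right),478 - 254 \right)} = - (\left(478 - 254\right)^{2} + 300 \left(478 - 254\right) + 300 \left(\left(-1\right) \left(-601\right)\right) + \left(478 - 254\right) \left(\left(-1\right) \left(-601\right)\right)) = - (224^{2} + 300 \cdot 224 + 300 \cdot 601 + 224 \cdot 601) = - (50176 + 67200 + 180300 + 134624) = \left(-1\right) 432300 = -432300$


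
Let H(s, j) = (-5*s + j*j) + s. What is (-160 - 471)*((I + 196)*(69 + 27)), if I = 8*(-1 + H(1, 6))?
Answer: -26895744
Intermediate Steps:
H(s, j) = j² - 4*s (H(s, j) = (-5*s + j²) + s = (j² - 5*s) + s = j² - 4*s)
I = 248 (I = 8*(-1 + (6² - 4*1)) = 8*(-1 + (36 - 4)) = 8*(-1 + 32) = 8*31 = 248)
(-160 - 471)*((I + 196)*(69 + 27)) = (-160 - 471)*((248 + 196)*(69 + 27)) = -280164*96 = -631*42624 = -26895744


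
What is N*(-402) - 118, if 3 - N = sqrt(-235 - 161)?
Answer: -1324 + 2412*I*sqrt(11) ≈ -1324.0 + 7999.7*I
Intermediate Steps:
N = 3 - 6*I*sqrt(11) (N = 3 - sqrt(-235 - 161) = 3 - sqrt(-396) = 3 - 6*I*sqrt(11) ≈ 3.0 - 19.9*I)
N*(-402) - 118 = (3 - 6*I*sqrt(11))*(-402) - 118 = (-1206 + 2412*I*sqrt(11)) - 118 = -1324 + 2412*I*sqrt(11)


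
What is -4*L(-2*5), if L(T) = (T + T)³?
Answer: 32000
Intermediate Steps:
L(T) = 8*T³ (L(T) = (2*T)³ = 8*T³)
-4*L(-2*5) = -32*(-2*5)³ = -32*(-10)³ = -32*(-1000) = -4*(-8000) = 32000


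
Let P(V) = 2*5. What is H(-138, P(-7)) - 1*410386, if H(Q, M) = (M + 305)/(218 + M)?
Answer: -31189231/76 ≈ -4.1038e+5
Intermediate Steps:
P(V) = 10
H(Q, M) = (305 + M)/(218 + M)
H(-138, P(-7)) - 1*410386 = (305 + 10)/(218 + 10) - 1*410386 = 315/228 - 410386 = (1/228)*315 - 410386 = 105/76 - 410386 = -31189231/76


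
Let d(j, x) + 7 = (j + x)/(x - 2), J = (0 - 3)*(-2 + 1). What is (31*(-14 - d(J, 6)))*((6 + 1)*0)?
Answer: 0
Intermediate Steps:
J = 3 (J = -3*(-1) = 3)
d(j, x) = -7 + (j + x)/(-2 + x) (d(j, x) = -7 + (j + x)/(x - 2) = -7 + (j + x)/(-2 + x))
(31*(-14 - d(J, 6)))*((6 + 1)*0) = (31*(-14 - (14 + 3 - 6*6)/(-2 + 6)))*((6 + 1)*0) = (31*(-14 - (14 + 3 - 36)/4))*(7*0) = (31*(-14 - (-19)/4))*0 = (31*(-14 - 1*(-19/4)))*0 = (31*(-14 + 19/4))*0 = (31*(-37/4))*0 = -1147/4*0 = 0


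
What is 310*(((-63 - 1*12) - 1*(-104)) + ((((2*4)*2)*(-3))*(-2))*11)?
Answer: 336350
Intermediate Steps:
310*(((-63 - 1*12) - 1*(-104)) + ((((2*4)*2)*(-3))*(-2))*11) = 310*(((-63 - 12) + 104) + (((8*2)*(-3))*(-2))*11) = 310*((-75 + 104) + ((16*(-3))*(-2))*11) = 310*(29 - 48*(-2)*11) = 310*(29 + 96*11) = 310*(29 + 1056) = 310*1085 = 336350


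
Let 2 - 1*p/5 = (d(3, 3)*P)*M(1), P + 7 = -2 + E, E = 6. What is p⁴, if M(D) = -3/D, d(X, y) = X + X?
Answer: 4569760000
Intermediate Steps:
d(X, y) = 2*X
P = -3 (P = -7 + (-2 + 6) = -7 + 4 = -3)
p = -260 (p = 10 - 5*(2*3)*(-3)*(-3/1) = 10 - 5*6*(-3)*(-3*1) = 10 - (-90)*(-3) = 10 - 5*54 = 10 - 270 = -260)
p⁴ = (-260)⁴ = 4569760000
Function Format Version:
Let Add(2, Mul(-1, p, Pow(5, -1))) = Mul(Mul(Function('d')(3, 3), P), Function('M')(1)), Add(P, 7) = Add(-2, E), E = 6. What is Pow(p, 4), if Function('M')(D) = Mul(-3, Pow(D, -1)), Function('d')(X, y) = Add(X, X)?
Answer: 4569760000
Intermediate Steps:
Function('d')(X, y) = Mul(2, X)
P = -3 (P = Add(-7, Add(-2, 6)) = Add(-7, 4) = -3)
p = -260 (p = Add(10, Mul(-5, Mul(Mul(Mul(2, 3), -3), Mul(-3, Pow(1, -1))))) = Add(10, Mul(-5, Mul(Mul(6, -3), Mul(-3, 1)))) = Add(10, Mul(-5, Mul(-18, -3))) = Add(10, Mul(-5, 54)) = Add(10, -270) = -260)
Pow(p, 4) = Pow(-260, 4) = 4569760000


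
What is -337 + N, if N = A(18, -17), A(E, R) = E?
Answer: -319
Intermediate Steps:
N = 18
-337 + N = -337 + 18 = -319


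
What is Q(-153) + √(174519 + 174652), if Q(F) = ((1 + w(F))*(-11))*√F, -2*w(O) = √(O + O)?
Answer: √349171 - 1683*√2/2 - 33*I*√17 ≈ -599.15 - 136.06*I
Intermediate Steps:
w(O) = -√2*√O/2 (w(O) = -√(O + O)/2 = -√2*√O/2)
Q(F) = √F*(-11 + 11*√2*√F/2) (Q(F) = ((1 - √2*√F/2)*(-11))*√F = (-11 + 11*√2*√F/2)*√F = √F*(-11 + 11*√2*√F/2))
Q(-153) + √(174519 + 174652) = (-33*I*√17 + (11/2)*(-153)*√2) + √(174519 + 174652) = (-33*I*√17 - 1683*√2/2) + √349171 = (-1683*√2/2 - 33*I*√17) + √349171 = √349171 - 1683*√2/2 - 33*I*√17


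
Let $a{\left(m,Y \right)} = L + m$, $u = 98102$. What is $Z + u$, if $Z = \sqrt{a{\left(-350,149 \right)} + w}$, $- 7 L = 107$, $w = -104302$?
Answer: $98102 + \frac{i \sqrt{5128697}}{7} \approx 98102.0 + 323.52 i$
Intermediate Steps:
$L = - \frac{107}{7}$ ($L = \left(- \frac{1}{7}\right) 107 = - \frac{107}{7} \approx -15.286$)
$a{\left(m,Y \right)} = - \frac{107}{7} + m$
$Z = \frac{i \sqrt{5128697}}{7}$ ($Z = \sqrt{\left(- \frac{107}{7} - 350\right) - 104302} = \sqrt{- \frac{2557}{7} - 104302} = \sqrt{- \frac{732671}{7}} = \frac{i \sqrt{5128697}}{7} \approx 323.52 i$)
$Z + u = \frac{i \sqrt{5128697}}{7} + 98102 = 98102 + \frac{i \sqrt{5128697}}{7}$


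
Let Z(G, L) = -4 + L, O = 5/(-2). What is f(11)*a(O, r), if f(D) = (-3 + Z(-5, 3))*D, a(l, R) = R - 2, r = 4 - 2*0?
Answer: -88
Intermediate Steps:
r = 4 (r = 4 + 0 = 4)
O = -5/2 (O = 5*(-1/2) = -5/2 ≈ -2.5000)
a(l, R) = -2 + R
f(D) = -4*D (f(D) = (-3 + (-4 + 3))*D = (-3 - 1)*D = -4*D)
f(11)*a(O, r) = (-4*11)*(-2 + 4) = -44*2 = -88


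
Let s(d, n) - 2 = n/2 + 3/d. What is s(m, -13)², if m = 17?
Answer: 21609/1156 ≈ 18.693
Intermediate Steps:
s(d, n) = 2 + n/2 + 3/d (s(d, n) = 2 + (n/2 + 3/d) = 2 + n/2 + 3/d)
s(m, -13)² = (2 + (½)*(-13) + 3/17)² = (2 - 13/2 + 3*(1/17))² = (2 - 13/2 + 3/17)² = (-147/34)² = 21609/1156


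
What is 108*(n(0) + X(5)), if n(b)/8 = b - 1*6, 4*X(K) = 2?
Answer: -5130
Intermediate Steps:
X(K) = 1/2 (X(K) = (1/4)*2 = 1/2)
n(b) = -48 + 8*b (n(b) = 8*(b - 1*6) = 8*(b - 6) = 8*(-6 + b) = -48 + 8*b)
108*(n(0) + X(5)) = 108*((-48 + 8*0) + 1/2) = 108*((-48 + 0) + 1/2) = 108*(-48 + 1/2) = 108*(-95/2) = -5130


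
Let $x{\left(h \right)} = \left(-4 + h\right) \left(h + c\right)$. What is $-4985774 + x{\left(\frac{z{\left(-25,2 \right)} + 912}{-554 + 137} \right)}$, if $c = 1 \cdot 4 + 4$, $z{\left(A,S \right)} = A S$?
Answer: $- \frac{866977514306}{173889} \approx -4.9858 \cdot 10^{6}$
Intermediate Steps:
$c = 8$ ($c = 4 + 4 = 8$)
$x{\left(h \right)} = \left(-4 + h\right) \left(8 + h\right)$ ($x{\left(h \right)} = \left(-4 + h\right) \left(h + 8\right) = \left(-4 + h\right) \left(8 + h\right)$)
$-4985774 + x{\left(\frac{z{\left(-25,2 \right)} + 912}{-554 + 137} \right)} = -4985774 + \left(-32 + \left(\frac{\left(-25\right) 2 + 912}{-554 + 137}\right)^{2} + 4 \frac{\left(-25\right) 2 + 912}{-554 + 137}\right) = -4985774 + \left(-32 + \left(\frac{-50 + 912}{-417}\right)^{2} + 4 \frac{-50 + 912}{-417}\right) = -4985774 + \left(-32 + \left(862 \left(- \frac{1}{417}\right)\right)^{2} + 4 \cdot 862 \left(- \frac{1}{417}\right)\right) = -4985774 + \left(-32 + \left(- \frac{862}{417}\right)^{2} + 4 \left(- \frac{862}{417}\right)\right) = -4985774 - \frac{6259220}{173889} = - \frac{866977514306}{173889}$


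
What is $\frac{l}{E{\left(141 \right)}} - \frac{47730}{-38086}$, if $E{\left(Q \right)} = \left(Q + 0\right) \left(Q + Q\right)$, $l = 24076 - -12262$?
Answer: $\frac{820452332}{378593883} \approx 2.1671$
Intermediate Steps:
$l = 36338$ ($l = 24076 + 12262 = 36338$)
$E{\left(Q \right)} = 2 Q^{2}$ ($E{\left(Q \right)} = Q 2 Q = 2 Q^{2}$)
$\frac{l}{E{\left(141 \right)}} - \frac{47730}{-38086} = \frac{36338}{2 \cdot 141^{2}} - \frac{47730}{-38086} = \frac{36338}{2 \cdot 19881} - - \frac{23865}{19043} = \frac{36338}{39762} + \frac{23865}{19043} = 36338 \cdot \frac{1}{39762} + \frac{23865}{19043} = \frac{18169}{19881} + \frac{23865}{19043} = \frac{820452332}{378593883}$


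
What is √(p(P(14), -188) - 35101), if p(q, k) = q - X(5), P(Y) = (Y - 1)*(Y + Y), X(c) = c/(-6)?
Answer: I*√1250502/6 ≈ 186.38*I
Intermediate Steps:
X(c) = -c/6 (X(c) = c*(-⅙) = -c/6)
P(Y) = 2*Y*(-1 + Y) (P(Y) = (-1 + Y)*(2*Y) = 2*Y*(-1 + Y))
p(q, k) = ⅚ + q (p(q, k) = q - (-1)*5/6 = q - 1*(-⅚) = q + ⅚ = ⅚ + q)
√(p(P(14), -188) - 35101) = √((⅚ + 2*14*(-1 + 14)) - 35101) = √((⅚ + 2*14*13) - 35101) = √((⅚ + 364) - 35101) = √(2189/6 - 35101) = √(-208417/6) = I*√1250502/6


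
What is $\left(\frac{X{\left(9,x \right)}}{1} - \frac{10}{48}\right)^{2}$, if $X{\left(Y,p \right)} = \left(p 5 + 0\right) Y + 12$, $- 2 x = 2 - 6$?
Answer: $\frac{5968249}{576} \approx 10362.0$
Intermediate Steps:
$x = 2$ ($x = - \frac{2 - 6}{2} = \left(- \frac{1}{2}\right) \left(-4\right) = 2$)
$X{\left(Y,p \right)} = 12 + 5 Y p$ ($X{\left(Y,p \right)} = \left(5 p + 0\right) Y + 12 = 5 p Y + 12 = 5 Y p + 12 = 12 + 5 Y p$)
$\left(\frac{X{\left(9,x \right)}}{1} - \frac{10}{48}\right)^{2} = \left(\frac{12 + 5 \cdot 9 \cdot 2}{1} - \frac{10}{48}\right)^{2} = \left(\left(12 + 90\right) 1 - \frac{5}{24}\right)^{2} = \left(102 \cdot 1 - \frac{5}{24}\right)^{2} = \left(102 - \frac{5}{24}\right)^{2} = \left(\frac{2443}{24}\right)^{2} = \frac{5968249}{576}$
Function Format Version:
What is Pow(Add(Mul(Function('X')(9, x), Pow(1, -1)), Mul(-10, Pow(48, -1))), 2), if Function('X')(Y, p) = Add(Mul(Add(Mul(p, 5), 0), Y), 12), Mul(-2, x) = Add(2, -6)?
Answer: Rational(5968249, 576) ≈ 10362.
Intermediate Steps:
x = 2 (x = Mul(Rational(-1, 2), Add(2, -6)) = Mul(Rational(-1, 2), -4) = 2)
Function('X')(Y, p) = Add(12, Mul(5, Y, p)) (Function('X')(Y, p) = Add(Mul(Add(Mul(5, p), 0), Y), 12) = Add(Mul(Mul(5, p), Y), 12) = Add(Mul(5, Y, p), 12) = Add(12, Mul(5, Y, p)))
Pow(Add(Mul(Function('X')(9, x), Pow(1, -1)), Mul(-10, Pow(48, -1))), 2) = Pow(Add(Mul(Add(12, Mul(5, 9, 2)), Pow(1, -1)), Mul(-10, Pow(48, -1))), 2) = Pow(Add(Mul(Add(12, 90), 1), Mul(-10, Rational(1, 48))), 2) = Pow(Add(Mul(102, 1), Rational(-5, 24)), 2) = Pow(Add(102, Rational(-5, 24)), 2) = Pow(Rational(2443, 24), 2) = Rational(5968249, 576)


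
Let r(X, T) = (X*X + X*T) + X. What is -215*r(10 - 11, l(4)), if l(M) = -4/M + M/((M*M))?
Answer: -645/4 ≈ -161.25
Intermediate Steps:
l(M) = -3/M (l(M) = -4/M + M/(M²) = -4/M + M/M² = -4/M + 1/M = -3/M)
r(X, T) = X + X² + T*X (r(X, T) = (X² + T*X) + X = X + X² + T*X)
-215*r(10 - 11, l(4)) = -215*(10 - 11)*(1 - 3/4 + (10 - 11)) = -(-215)*(1 - 3*¼ - 1) = -(-215)*(1 - ¾ - 1) = -(-215)*(-3)/4 = -215*¾ = -645/4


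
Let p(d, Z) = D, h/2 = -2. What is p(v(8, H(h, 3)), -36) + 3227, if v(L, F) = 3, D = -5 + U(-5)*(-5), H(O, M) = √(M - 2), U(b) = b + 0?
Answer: 3247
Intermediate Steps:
U(b) = b
h = -4 (h = 2*(-2) = -4)
H(O, M) = √(-2 + M)
D = 20 (D = -5 - 5*(-5) = -5 + 25 = 20)
p(d, Z) = 20
p(v(8, H(h, 3)), -36) + 3227 = 20 + 3227 = 3247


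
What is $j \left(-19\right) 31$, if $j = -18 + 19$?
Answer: $-589$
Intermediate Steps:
$j = 1$
$j \left(-19\right) 31 = 1 \left(-19\right) 31 = \left(-19\right) 31 = -589$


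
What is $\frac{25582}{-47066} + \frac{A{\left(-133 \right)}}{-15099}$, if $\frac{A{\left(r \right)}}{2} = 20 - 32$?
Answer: $- \frac{64188839}{118441589} \approx -0.54195$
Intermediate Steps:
$A{\left(r \right)} = -24$ ($A{\left(r \right)} = 2 \left(20 - 32\right) = 2 \left(-12\right) = -24$)
$\frac{25582}{-47066} + \frac{A{\left(-133 \right)}}{-15099} = \frac{25582}{-47066} - \frac{24}{-15099} = 25582 \left(- \frac{1}{47066}\right) - - \frac{8}{5033} = - \frac{12791}{23533} + \frac{8}{5033} = - \frac{64188839}{118441589}$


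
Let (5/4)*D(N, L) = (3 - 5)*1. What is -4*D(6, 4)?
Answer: 32/5 ≈ 6.4000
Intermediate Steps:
D(N, L) = -8/5 (D(N, L) = 4*((3 - 5)*1)/5 = 4*(-2*1)/5 = (4/5)*(-2) = -8/5)
-4*D(6, 4) = -4*(-8/5) = 32/5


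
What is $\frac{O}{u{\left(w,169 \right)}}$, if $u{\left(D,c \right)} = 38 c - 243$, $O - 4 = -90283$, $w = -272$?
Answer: $- \frac{90279}{6179} \approx -14.611$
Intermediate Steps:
$O = -90279$ ($O = 4 - 90283 = -90279$)
$u{\left(D,c \right)} = -243 + 38 c$
$\frac{O}{u{\left(w,169 \right)}} = - \frac{90279}{-243 + 38 \cdot 169} = - \frac{90279}{-243 + 6422} = - \frac{90279}{6179}$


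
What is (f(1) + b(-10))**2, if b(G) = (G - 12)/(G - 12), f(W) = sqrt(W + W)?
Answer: (1 + sqrt(2))**2 ≈ 5.8284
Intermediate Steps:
f(W) = sqrt(2)*sqrt(W) (f(W) = sqrt(2*W) = sqrt(2)*sqrt(W))
b(G) = 1 (b(G) = (-12 + G)/(-12 + G) = 1)
(f(1) + b(-10))**2 = (sqrt(2)*sqrt(1) + 1)**2 = (sqrt(2)*1 + 1)**2 = (sqrt(2) + 1)**2 = (1 + sqrt(2))**2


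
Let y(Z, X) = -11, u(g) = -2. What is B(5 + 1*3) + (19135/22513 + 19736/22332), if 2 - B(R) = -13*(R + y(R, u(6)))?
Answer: -4432623076/125690079 ≈ -35.266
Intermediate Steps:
B(R) = -141 + 13*R (B(R) = 2 - (-13)*(R - 11) = 2 - (-13)*(-11 + R) = 2 - (143 - 13*R) = 2 + (-143 + 13*R) = -141 + 13*R)
B(5 + 1*3) + (19135/22513 + 19736/22332) = (-141 + 13*(5 + 1*3)) + (19135/22513 + 19736/22332) = (-141 + 13*(5 + 3)) + (19135*(1/22513) + 19736*(1/22332)) = (-141 + 13*8) + (19135/22513 + 4934/5583) = (-141 + 104) + 217909847/125690079 = -37 + 217909847/125690079 = -4432623076/125690079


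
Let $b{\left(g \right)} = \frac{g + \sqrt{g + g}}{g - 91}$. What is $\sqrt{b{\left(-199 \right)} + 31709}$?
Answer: $\frac{\sqrt{2666784610 - 290 i \sqrt{398}}}{290} \approx 178.07 - 0.00019316 i$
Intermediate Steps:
$b{\left(g \right)} = \frac{g + \sqrt{2} \sqrt{g}}{-91 + g}$ ($b{\left(g \right)} = \frac{g + \sqrt{2 g}}{-91 + g} = \frac{g + \sqrt{2} \sqrt{g}}{-91 + g}$)
$\sqrt{b{\left(-199 \right)} + 31709} = \sqrt{\frac{-199 + \sqrt{2} \sqrt{-199}}{-91 - 199} + 31709} = \sqrt{\frac{-199 + \sqrt{2} i \sqrt{199}}{-290} + 31709} = \sqrt{- \frac{-199 + i \sqrt{398}}{290} + 31709} = \sqrt{\left(\frac{199}{290} - \frac{i \sqrt{398}}{290}\right) + 31709} = \sqrt{\frac{9195809}{290} - \frac{i \sqrt{398}}{290}}$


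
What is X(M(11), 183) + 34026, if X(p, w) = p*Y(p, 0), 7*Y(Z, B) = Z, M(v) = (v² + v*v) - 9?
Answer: 292471/7 ≈ 41782.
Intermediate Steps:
M(v) = -9 + 2*v² (M(v) = (v² + v²) - 9 = 2*v² - 9 = -9 + 2*v²)
Y(Z, B) = Z/7
X(p, w) = p²/7 (X(p, w) = p*(p/7) = p²/7)
X(M(11), 183) + 34026 = (-9 + 2*11²)²/7 + 34026 = (-9 + 2*121)²/7 + 34026 = (-9 + 242)²/7 + 34026 = (⅐)*233² + 34026 = (⅐)*54289 + 34026 = 54289/7 + 34026 = 292471/7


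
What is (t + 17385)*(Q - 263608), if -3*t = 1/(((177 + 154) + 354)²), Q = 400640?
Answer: 3353506010493968/1407675 ≈ 2.3823e+9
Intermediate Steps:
t = -1/1407675 (t = -1/(3*((177 + 154) + 354)²) = -1/(3*(331 + 354)²) = -1/(3*(685²)) = -⅓/469225 = -⅓*1/469225 = -1/1407675 ≈ -7.1039e-7)
(t + 17385)*(Q - 263608) = (-1/1407675 + 17385)*(400640 - 263608) = (24472429874/1407675)*137032 = 3353506010493968/1407675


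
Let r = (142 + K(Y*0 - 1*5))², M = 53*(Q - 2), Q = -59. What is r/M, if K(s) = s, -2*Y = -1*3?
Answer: -18769/3233 ≈ -5.8054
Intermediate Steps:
Y = 3/2 (Y = -(-1)*3/2 = -½*(-3) = 3/2 ≈ 1.5000)
M = -3233 (M = 53*(-59 - 2) = 53*(-61) = -3233)
r = 18769 (r = (142 + ((3/2)*0 - 1*5))² = (142 + (0 - 5))² = (142 - 5)² = 137² = 18769)
r/M = 18769/(-3233) = 18769*(-1/3233) = -18769/3233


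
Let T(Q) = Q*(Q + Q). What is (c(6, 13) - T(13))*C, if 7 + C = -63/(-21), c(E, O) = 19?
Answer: 1276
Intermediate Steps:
C = -4 (C = -7 - 63/(-21) = -7 - 63*(-1/21) = -7 + 3 = -4)
T(Q) = 2*Q² (T(Q) = Q*(2*Q) = 2*Q²)
(c(6, 13) - T(13))*C = (19 - 2*13²)*(-4) = (19 - 2*169)*(-4) = (19 - 1*338)*(-4) = (19 - 338)*(-4) = -319*(-4) = 1276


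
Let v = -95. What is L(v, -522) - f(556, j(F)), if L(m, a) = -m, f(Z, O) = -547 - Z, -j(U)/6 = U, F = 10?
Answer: 1198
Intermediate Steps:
j(U) = -6*U
L(v, -522) - f(556, j(F)) = -1*(-95) - (-547 - 1*556) = 95 - (-547 - 556) = 95 - 1*(-1103) = 95 + 1103 = 1198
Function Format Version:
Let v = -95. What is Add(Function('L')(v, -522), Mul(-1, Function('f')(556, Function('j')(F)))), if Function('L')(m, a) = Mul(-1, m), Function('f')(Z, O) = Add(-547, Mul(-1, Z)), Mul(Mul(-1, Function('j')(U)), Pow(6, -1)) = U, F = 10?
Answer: 1198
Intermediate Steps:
Function('j')(U) = Mul(-6, U)
Add(Function('L')(v, -522), Mul(-1, Function('f')(556, Function('j')(F)))) = Add(Mul(-1, -95), Mul(-1, Add(-547, Mul(-1, 556)))) = Add(95, Mul(-1, Add(-547, -556))) = Add(95, Mul(-1, -1103)) = Add(95, 1103) = 1198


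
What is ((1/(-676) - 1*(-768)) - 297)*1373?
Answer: 437156335/676 ≈ 6.4668e+5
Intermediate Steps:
((1/(-676) - 1*(-768)) - 297)*1373 = ((-1/676 + 768) - 297)*1373 = (519167/676 - 297)*1373 = (318395/676)*1373 = 437156335/676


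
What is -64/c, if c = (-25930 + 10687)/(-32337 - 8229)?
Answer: -865408/5081 ≈ -170.32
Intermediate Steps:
c = 5081/13522 (c = -15243/(-40566) = -15243*(-1/40566) = 5081/13522 ≈ 0.37576)
-64/c = -64/5081/13522 = -64*13522/5081 = -865408/5081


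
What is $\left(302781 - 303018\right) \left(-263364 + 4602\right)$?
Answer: $61326594$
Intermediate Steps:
$\left(302781 - 303018\right) \left(-263364 + 4602\right) = \left(-237\right) \left(-258762\right) = 61326594$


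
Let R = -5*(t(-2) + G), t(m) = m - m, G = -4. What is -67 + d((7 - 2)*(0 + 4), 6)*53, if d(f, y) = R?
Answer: 993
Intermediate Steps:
t(m) = 0
R = 20 (R = -5*(0 - 4) = -5*(-4) = 20)
d(f, y) = 20
-67 + d((7 - 2)*(0 + 4), 6)*53 = -67 + 20*53 = -67 + 1060 = 993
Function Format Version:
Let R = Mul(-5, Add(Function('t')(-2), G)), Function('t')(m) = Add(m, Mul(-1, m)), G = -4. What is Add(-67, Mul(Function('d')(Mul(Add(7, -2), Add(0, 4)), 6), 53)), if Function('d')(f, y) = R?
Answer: 993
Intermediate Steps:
Function('t')(m) = 0
R = 20 (R = Mul(-5, Add(0, -4)) = Mul(-5, -4) = 20)
Function('d')(f, y) = 20
Add(-67, Mul(Function('d')(Mul(Add(7, -2), Add(0, 4)), 6), 53)) = Add(-67, Mul(20, 53)) = Add(-67, 1060) = 993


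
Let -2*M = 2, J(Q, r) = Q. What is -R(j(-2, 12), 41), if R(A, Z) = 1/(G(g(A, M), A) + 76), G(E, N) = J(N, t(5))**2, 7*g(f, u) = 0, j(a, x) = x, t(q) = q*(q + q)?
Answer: -1/220 ≈ -0.0045455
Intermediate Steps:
t(q) = 2*q**2 (t(q) = q*(2*q) = 2*q**2)
M = -1 (M = -1/2*2 = -1)
g(f, u) = 0 (g(f, u) = (1/7)*0 = 0)
G(E, N) = N**2
R(A, Z) = 1/(76 + A**2) (R(A, Z) = 1/(A**2 + 76) = 1/(76 + A**2))
-R(j(-2, 12), 41) = -1/(76 + 12**2) = -1/(76 + 144) = -1/220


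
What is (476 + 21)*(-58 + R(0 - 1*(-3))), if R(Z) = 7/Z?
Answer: -82999/3 ≈ -27666.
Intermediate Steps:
(476 + 21)*(-58 + R(0 - 1*(-3))) = (476 + 21)*(-58 + 7/(0 - 1*(-3))) = 497*(-58 + 7/(0 + 3)) = 497*(-58 + 7/3) = 497*(-167/3) = -82999/3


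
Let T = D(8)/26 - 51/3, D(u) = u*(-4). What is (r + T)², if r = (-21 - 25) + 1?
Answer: 675684/169 ≈ 3998.1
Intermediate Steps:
r = -45 (r = -46 + 1 = -45)
D(u) = -4*u
T = -237/13 (T = -4*8/26 - 51/3 = -32*1/26 - 51*⅓ = -16/13 - 17 = -237/13 ≈ -18.231)
(r + T)² = (-45 - 237/13)² = (-822/13)² = 675684/169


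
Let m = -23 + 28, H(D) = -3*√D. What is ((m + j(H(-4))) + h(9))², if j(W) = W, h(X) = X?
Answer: 160 - 168*I ≈ 160.0 - 168.0*I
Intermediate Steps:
m = 5
((m + j(H(-4))) + h(9))² = ((5 - 6*I) + 9)² = (14 - 6*I)²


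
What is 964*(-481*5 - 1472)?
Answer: -3737428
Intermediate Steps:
964*(-481*5 - 1472) = 964*(-2405 - 1472) = 964*(-3877) = -3737428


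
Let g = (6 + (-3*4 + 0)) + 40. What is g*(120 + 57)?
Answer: 6018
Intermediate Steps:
g = 34 (g = (6 + (-12 + 0)) + 40 = (6 - 12) + 40 = -6 + 40 = 34)
g*(120 + 57) = 34*(120 + 57) = 34*177 = 6018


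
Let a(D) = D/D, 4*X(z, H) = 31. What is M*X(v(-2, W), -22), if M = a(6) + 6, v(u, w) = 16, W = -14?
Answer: 217/4 ≈ 54.250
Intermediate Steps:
X(z, H) = 31/4 (X(z, H) = (1/4)*31 = 31/4)
a(D) = 1
M = 7 (M = 1 + 6 = 7)
M*X(v(-2, W), -22) = 7*(31/4) = 217/4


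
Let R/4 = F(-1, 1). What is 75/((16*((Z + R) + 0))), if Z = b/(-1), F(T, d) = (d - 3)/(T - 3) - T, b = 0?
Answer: 25/32 ≈ 0.78125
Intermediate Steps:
F(T, d) = -T + (-3 + d)/(-3 + T) (F(T, d) = (-3 + d)/(-3 + T) - T = -T + (-3 + d)/(-3 + T))
R = 6 (R = 4*((-3 + 1 - 1*(-1)**2 + 3*(-1))/(-3 - 1)) = 4*((-3 + 1 - 1*1 - 3)/(-4)) = 4*(-(-3 + 1 - 1 - 3)/4) = 4*(-1/4*(-6)) = 4*(3/2) = 6)
Z = 0 (Z = 0/(-1) = 0*(-1) = 0)
75/((16*((Z + R) + 0))) = 75/((16*((0 + 6) + 0))) = 75/((16*(6 + 0))) = 75/((16*6)) = 75/96 = 75*(1/96) = 25/32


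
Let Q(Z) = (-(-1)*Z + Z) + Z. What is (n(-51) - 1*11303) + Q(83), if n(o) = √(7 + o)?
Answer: -11054 + 2*I*√11 ≈ -11054.0 + 6.6332*I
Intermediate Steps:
Q(Z) = 3*Z (Q(Z) = (Z + Z) + Z = 2*Z + Z = 3*Z)
(n(-51) - 1*11303) + Q(83) = (√(7 - 51) - 1*11303) + 3*83 = (√(-44) - 11303) + 249 = (2*I*√11 - 11303) + 249 = (-11303 + 2*I*√11) + 249 = -11054 + 2*I*√11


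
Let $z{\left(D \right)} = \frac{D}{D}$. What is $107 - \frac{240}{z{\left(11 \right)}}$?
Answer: $-133$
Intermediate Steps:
$z{\left(D \right)} = 1$
$107 - \frac{240}{z{\left(11 \right)}} = 107 - \frac{240}{1} = 107 - 240 \cdot 1 = 107 - 240 = -133$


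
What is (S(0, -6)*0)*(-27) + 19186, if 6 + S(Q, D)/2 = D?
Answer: 19186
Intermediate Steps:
S(Q, D) = -12 + 2*D
(S(0, -6)*0)*(-27) + 19186 = ((-12 + 2*(-6))*0)*(-27) + 19186 = ((-12 - 12)*0)*(-27) + 19186 = -24*0*(-27) + 19186 = 0*(-27) + 19186 = 0 + 19186 = 19186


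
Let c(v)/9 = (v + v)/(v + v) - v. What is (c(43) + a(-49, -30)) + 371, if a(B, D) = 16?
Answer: 9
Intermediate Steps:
c(v) = 9 - 9*v (c(v) = 9*((v + v)/(v + v) - v) = 9*((2*v)/((2*v)) - v) = 9*((2*v)*(1/(2*v)) - v) = 9*(1 - v) = 9 - 9*v)
(c(43) + a(-49, -30)) + 371 = ((9 - 9*43) + 16) + 371 = ((9 - 387) + 16) + 371 = (-378 + 16) + 371 = -362 + 371 = 9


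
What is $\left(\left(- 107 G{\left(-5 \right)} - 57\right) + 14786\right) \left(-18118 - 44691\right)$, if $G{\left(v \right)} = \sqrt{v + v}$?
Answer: $-925113761 + 6720563 i \sqrt{10} \approx -9.2511 \cdot 10^{8} + 2.1252 \cdot 10^{7} i$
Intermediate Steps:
$G{\left(v \right)} = \sqrt{2} \sqrt{v}$ ($G{\left(v \right)} = \sqrt{2 v} = \sqrt{2} \sqrt{v}$)
$\left(\left(- 107 G{\left(-5 \right)} - 57\right) + 14786\right) \left(-18118 - 44691\right) = \left(\left(- 107 \sqrt{2} \sqrt{-5} - 57\right) + 14786\right) \left(-18118 - 44691\right) = \left(\left(- 107 \sqrt{2} i \sqrt{5} - 57\right) + 14786\right) \left(-62809\right) = \left(\left(- 107 i \sqrt{10} - 57\right) + 14786\right) \left(-62809\right) = \left(\left(-57 - 107 i \sqrt{10}\right) + 14786\right) \left(-62809\right) = \left(14729 - 107 i \sqrt{10}\right) \left(-62809\right) = -925113761 + 6720563 i \sqrt{10}$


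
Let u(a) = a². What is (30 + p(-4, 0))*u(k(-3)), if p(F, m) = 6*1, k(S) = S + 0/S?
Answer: 324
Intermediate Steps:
k(S) = S (k(S) = S + 0 = S)
p(F, m) = 6
(30 + p(-4, 0))*u(k(-3)) = (30 + 6)*(-3)² = 36*9 = 324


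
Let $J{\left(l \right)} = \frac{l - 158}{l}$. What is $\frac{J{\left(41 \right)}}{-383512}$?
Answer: $\frac{117}{15723992} \approx 7.4409 \cdot 10^{-6}$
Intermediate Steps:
$J{\left(l \right)} = \frac{-158 + l}{l}$ ($J{\left(l \right)} = \frac{l - 158}{l} = \frac{-158 + l}{l}$)
$\frac{J{\left(41 \right)}}{-383512} = \frac{\frac{1}{41} \left(-158 + 41\right)}{-383512} = \frac{1}{41} \left(-117\right) \left(- \frac{1}{383512}\right) = \left(- \frac{117}{41}\right) \left(- \frac{1}{383512}\right) = \frac{117}{15723992}$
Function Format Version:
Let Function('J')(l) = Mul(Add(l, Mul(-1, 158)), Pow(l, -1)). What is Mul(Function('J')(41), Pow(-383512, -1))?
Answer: Rational(117, 15723992) ≈ 7.4409e-6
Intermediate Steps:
Function('J')(l) = Mul(Pow(l, -1), Add(-158, l)) (Function('J')(l) = Mul(Add(l, -158), Pow(l, -1)) = Mul(Add(-158, l), Pow(l, -1)) = Mul(Pow(l, -1), Add(-158, l)))
Mul(Function('J')(41), Pow(-383512, -1)) = Mul(Mul(Pow(41, -1), Add(-158, 41)), Pow(-383512, -1)) = Mul(Mul(Rational(1, 41), -117), Rational(-1, 383512)) = Mul(Rational(-117, 41), Rational(-1, 383512)) = Rational(117, 15723992)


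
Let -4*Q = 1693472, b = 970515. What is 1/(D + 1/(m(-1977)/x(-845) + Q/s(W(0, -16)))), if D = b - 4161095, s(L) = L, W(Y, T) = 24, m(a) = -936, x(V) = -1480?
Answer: -9790034/31235886680275 ≈ -3.1342e-7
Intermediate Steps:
Q = -423368 (Q = -¼*1693472 = -423368)
D = -3190580 (D = 970515 - 4161095 = -3190580)
1/(D + 1/(m(-1977)/x(-845) + Q/s(W(0, -16)))) = 1/(-3190580 + 1/(-936/(-1480) - 423368/24)) = 1/(-3190580 + 1/(-936*(-1/1480) - 423368*1/24)) = 1/(-3190580 + 1/(117/185 - 52921/3)) = 1/(-3190580 + 1/(-9790034/555)) = 1/(-3190580 - 555/9790034) = 1/(-31235886680275/9790034) = -9790034/31235886680275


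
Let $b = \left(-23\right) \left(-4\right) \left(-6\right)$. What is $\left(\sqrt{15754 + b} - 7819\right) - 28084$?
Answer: $-35903 + \sqrt{15202} \approx -35780.0$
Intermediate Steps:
$b = -552$ ($b = 92 \left(-6\right) = -552$)
$\left(\sqrt{15754 + b} - 7819\right) - 28084 = \left(\sqrt{15754 - 552} - 7819\right) - 28084 = \left(\sqrt{15202} - 7819\right) - 28084 = \left(-7819 + \sqrt{15202}\right) - 28084 = -35903 + \sqrt{15202}$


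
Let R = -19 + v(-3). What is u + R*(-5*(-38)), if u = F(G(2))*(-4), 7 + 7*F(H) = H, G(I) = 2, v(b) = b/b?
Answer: -23920/7 ≈ -3417.1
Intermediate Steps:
v(b) = 1
F(H) = -1 + H/7
R = -18 (R = -19 + 1 = -18)
u = 20/7 (u = (-1 + (⅐)*2)*(-4) = (-1 + 2/7)*(-4) = -5/7*(-4) = 20/7 ≈ 2.8571)
u + R*(-5*(-38)) = 20/7 - (-90)*(-38) = 20/7 - 18*190 = 20/7 - 3420 = -23920/7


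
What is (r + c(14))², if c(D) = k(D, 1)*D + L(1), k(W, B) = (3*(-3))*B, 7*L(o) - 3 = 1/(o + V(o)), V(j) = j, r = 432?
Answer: 375769/4 ≈ 93942.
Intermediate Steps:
L(o) = 3/7 + 1/(14*o) (L(o) = 3/7 + 1/(7*(o + o)) = 3/7 + 1/(7*((2*o))) = 3/7 + (1/(2*o))/7 = 3/7 + 1/(14*o))
k(W, B) = -9*B
c(D) = ½ - 9*D (c(D) = (-9*1)*D + (1/14)*(1 + 6*1)/1 = -9*D + (1/14)*1*(1 + 6) = -9*D + (1/14)*1*7 = -9*D + ½ = ½ - 9*D)
(r + c(14))² = (432 + (½ - 9*14))² = (432 + (½ - 126))² = (432 - 251/2)² = (613/2)² = 375769/4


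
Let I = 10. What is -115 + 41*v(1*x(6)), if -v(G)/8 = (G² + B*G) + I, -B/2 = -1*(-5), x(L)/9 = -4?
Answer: -546563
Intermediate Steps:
x(L) = -36 (x(L) = 9*(-4) = -36)
B = -10 (B = -(-2)*(-5) = -2*5 = -10)
v(G) = -80 - 8*G² + 80*G (v(G) = -8*((G² - 10*G) + 10) = -8*(10 + G² - 10*G) = -80 - 8*G² + 80*G)
-115 + 41*v(1*x(6)) = -115 + 41*(-80 - 8*(1*(-36))² + 80*(1*(-36))) = -115 + 41*(-80 - 8*(-36)² + 80*(-36)) = -115 + 41*(-80 - 8*1296 - 2880) = -115 + 41*(-80 - 10368 - 2880) = -115 + 41*(-13328) = -115 - 546448 = -546563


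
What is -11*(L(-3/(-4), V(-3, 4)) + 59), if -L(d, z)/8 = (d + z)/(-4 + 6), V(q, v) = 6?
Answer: -352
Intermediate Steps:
L(d, z) = -4*d - 4*z (L(d, z) = -8*(d + z)/(-4 + 6) = -8*(d + z)/2 = -8*(d/2 + z/2) = -4*d - 4*z)
-11*(L(-3/(-4), V(-3, 4)) + 59) = -11*((-(-12)/(-4) - 4*6) + 59) = -11*((-(-12)*(-1)/4 - 24) + 59) = -11*((-4*¾ - 24) + 59) = -11*((-3 - 24) + 59) = -11*(-27 + 59) = -11*32 = -352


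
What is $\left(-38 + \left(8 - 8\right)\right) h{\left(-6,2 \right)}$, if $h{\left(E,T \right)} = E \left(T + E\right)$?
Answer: $-912$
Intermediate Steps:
$h{\left(E,T \right)} = E \left(E + T\right)$
$\left(-38 + \left(8 - 8\right)\right) h{\left(-6,2 \right)} = \left(-38 + \left(8 - 8\right)\right) \left(- 6 \left(-6 + 2\right)\right) = \left(-38 + \left(8 - 8\right)\right) \left(\left(-6\right) \left(-4\right)\right) = \left(-38 + 0\right) 24 = \left(-38\right) 24 = -912$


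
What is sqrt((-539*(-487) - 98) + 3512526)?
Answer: sqrt(3774921) ≈ 1942.9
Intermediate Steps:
sqrt((-539*(-487) - 98) + 3512526) = sqrt((262493 - 98) + 3512526) = sqrt(262395 + 3512526) = sqrt(3774921)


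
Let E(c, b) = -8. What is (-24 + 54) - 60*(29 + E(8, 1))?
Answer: -1230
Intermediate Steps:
(-24 + 54) - 60*(29 + E(8, 1)) = (-24 + 54) - 60*(29 - 8) = 30 - 60*21 = 30 - 1260 = -1230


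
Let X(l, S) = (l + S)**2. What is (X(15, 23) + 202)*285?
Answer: 469110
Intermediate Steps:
X(l, S) = (S + l)**2
(X(15, 23) + 202)*285 = ((23 + 15)**2 + 202)*285 = (38**2 + 202)*285 = (1444 + 202)*285 = 1646*285 = 469110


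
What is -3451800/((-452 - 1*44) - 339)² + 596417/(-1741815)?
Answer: -257129354393/48577478535 ≈ -5.2932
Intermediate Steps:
-3451800/((-452 - 1*44) - 339)² + 596417/(-1741815) = -3451800/((-452 - 44) - 339)² + 596417*(-1/1741815) = -3451800/(-496 - 339)² - 596417/1741815 = -3451800/((-835)²) - 596417/1741815 = -3451800/697225 - 596417/1741815 = -3451800*1/697225 - 596417/1741815 = -138072/27889 - 596417/1741815 = -257129354393/48577478535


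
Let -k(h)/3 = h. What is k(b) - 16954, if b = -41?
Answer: -16831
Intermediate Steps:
k(h) = -3*h
k(b) - 16954 = -3*(-41) - 16954 = 123 - 16954 = -16831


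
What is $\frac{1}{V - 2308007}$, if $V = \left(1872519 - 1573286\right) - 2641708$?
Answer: $- \frac{1}{4650482} \approx -2.1503 \cdot 10^{-7}$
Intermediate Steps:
$V = -2342475$ ($V = 299233 - 2641708 = -2342475$)
$\frac{1}{V - 2308007} = \frac{1}{-2342475 - 2308007} = \frac{1}{-4650482} = - \frac{1}{4650482}$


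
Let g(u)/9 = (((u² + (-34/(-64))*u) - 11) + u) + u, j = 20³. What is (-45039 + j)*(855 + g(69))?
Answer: -53545837779/32 ≈ -1.6733e+9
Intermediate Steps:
j = 8000
g(u) = -99 + 9*u² + 729*u/32 (g(u) = 9*((((u² + (-34/(-64))*u) - 11) + u) + u) = 9*((((u² + (-34*(-1/64))*u) - 11) + u) + u) = 9*((((u² + 17*u/32) - 11) + u) + u) = 9*(((-11 + u² + 17*u/32) + u) + u) = 9*((-11 + u² + 49*u/32) + u) = 9*(-11 + u² + 81*u/32) = -99 + 9*u² + 729*u/32)
(-45039 + j)*(855 + g(69)) = (-45039 + 8000)*(855 + (-99 + 9*69² + (729/32)*69)) = -37039*(855 + (-99 + 9*4761 + 50301/32)) = -37039*(855 + (-99 + 42849 + 50301/32)) = -37039*(855 + 1418301/32) = -37039*1445661/32 = -53545837779/32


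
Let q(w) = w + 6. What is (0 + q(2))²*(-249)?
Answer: -15936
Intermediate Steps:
q(w) = 6 + w
(0 + q(2))²*(-249) = (0 + (6 + 2))²*(-249) = (0 + 8)²*(-249) = 8²*(-249) = 64*(-249) = -15936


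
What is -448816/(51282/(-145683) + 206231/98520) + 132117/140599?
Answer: -100632844628521990431/390428552827963 ≈ -2.5775e+5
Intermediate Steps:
-448816/(51282/(-145683) + 206231/98520) + 132117/140599 = -448816/(51282*(-1/145683) + 206231*(1/98520)) + 132117*(1/140599) = -448816/(-5698/16187 + 206231/98520) + 132117/140599 = -448816/2776894237/1594743240 + 132117/140599 = -448816*1594743240/2776894237 + 132117/140599 = -715746282003840/2776894237 + 132117/140599 = -100632844628521990431/390428552827963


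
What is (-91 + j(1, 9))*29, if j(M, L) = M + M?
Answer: -2581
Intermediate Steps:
j(M, L) = 2*M
(-91 + j(1, 9))*29 = (-91 + 2*1)*29 = (-91 + 2)*29 = -89*29 = -2581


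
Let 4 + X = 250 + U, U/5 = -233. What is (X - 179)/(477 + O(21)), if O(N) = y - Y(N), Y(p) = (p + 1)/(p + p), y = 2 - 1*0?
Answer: -11529/5024 ≈ -2.2948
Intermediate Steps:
U = -1165 (U = 5*(-233) = -1165)
y = 2 (y = 2 + 0 = 2)
X = -919 (X = -4 + (250 - 1165) = -4 - 915 = -919)
Y(p) = (1 + p)/(2*p) (Y(p) = (1 + p)/((2*p)) = (1 + p)*(1/(2*p)) = (1 + p)/(2*p))
O(N) = 2 - (1 + N)/(2*N)
(X - 179)/(477 + O(21)) = (-919 - 179)/(477 + (½)*(-1 + 3*21)/21) = -1098/(477 + (½)*(1/21)*(-1 + 63)) = -1098/(477 + (½)*(1/21)*62) = -1098/(477 + 31/21) = -1098/10048/21 = -1098*21/10048 = -11529/5024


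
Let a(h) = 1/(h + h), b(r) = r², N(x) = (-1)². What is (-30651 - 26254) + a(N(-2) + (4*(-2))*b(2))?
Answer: -3528111/62 ≈ -56905.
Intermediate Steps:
N(x) = 1
a(h) = 1/(2*h)
(-30651 - 26254) + a(N(-2) + (4*(-2))*b(2)) = (-30651 - 26254) + 1/(2*(1 + (4*(-2))*2²)) = -56905 + 1/(2*(1 - 8*4)) = -56905 + 1/(2*(1 - 32)) = -56905 + (½)/(-31) = -56905 + (½)*(-1/31) = -56905 - 1/62 = -3528111/62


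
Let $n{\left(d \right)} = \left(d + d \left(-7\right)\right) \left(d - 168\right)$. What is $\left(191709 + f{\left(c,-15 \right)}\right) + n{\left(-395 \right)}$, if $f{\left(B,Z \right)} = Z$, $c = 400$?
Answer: $-1142616$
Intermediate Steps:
$n{\left(d \right)} = - 6 d \left(-168 + d\right)$ ($n{\left(d \right)} = \left(d - 7 d\right) \left(-168 + d\right) = - 6 d \left(-168 + d\right)$)
$\left(191709 + f{\left(c,-15 \right)}\right) + n{\left(-395 \right)} = \left(191709 - 15\right) + 6 \left(-395\right) \left(168 - -395\right) = 191694 + 6 \left(-395\right) \left(168 + 395\right) = 191694 + 6 \left(-395\right) 563 = 191694 - 1334310 = -1142616$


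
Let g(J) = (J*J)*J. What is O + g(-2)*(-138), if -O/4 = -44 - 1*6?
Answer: 1304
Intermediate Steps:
O = 200 (O = -4*(-44 - 1*6) = -4*(-44 - 6) = -4*(-50) = 200)
g(J) = J**3 (g(J) = J**2*J = J**3)
O + g(-2)*(-138) = 200 + (-2)**3*(-138) = 200 - 8*(-138) = 200 + 1104 = 1304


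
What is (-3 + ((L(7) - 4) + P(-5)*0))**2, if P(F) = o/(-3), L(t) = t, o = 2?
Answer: 0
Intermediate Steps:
P(F) = -2/3 (P(F) = 2/(-3) = 2*(-1/3) = -2/3)
(-3 + ((L(7) - 4) + P(-5)*0))**2 = (-3 + ((7 - 4) - 2/3*0))**2 = (-3 + (3 + 0))**2 = (-3 + 3)**2 = 0**2 = 0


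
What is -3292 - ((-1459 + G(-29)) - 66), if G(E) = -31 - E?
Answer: -1765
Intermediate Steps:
-3292 - ((-1459 + G(-29)) - 66) = -3292 - ((-1459 + (-31 - 1*(-29))) - 66) = -3292 - ((-1459 + (-31 + 29)) - 66) = -3292 - ((-1459 - 2) - 66) = -3292 - (-1461 - 66) = -3292 - 1*(-1527) = -3292 + 1527 = -1765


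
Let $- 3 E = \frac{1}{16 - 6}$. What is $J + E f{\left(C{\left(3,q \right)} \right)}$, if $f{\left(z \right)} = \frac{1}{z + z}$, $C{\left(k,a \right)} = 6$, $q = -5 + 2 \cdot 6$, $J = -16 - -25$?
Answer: $\frac{3239}{360} \approx 8.9972$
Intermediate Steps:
$J = 9$ ($J = -16 + 25 = 9$)
$q = 7$ ($q = -5 + 12 = 7$)
$f{\left(z \right)} = \frac{1}{2 z}$
$E = - \frac{1}{30}$ ($E = - \frac{1}{3 \left(16 - 6\right)} = - \frac{1}{3 \cdot 10} = \left(- \frac{1}{3}\right) \frac{1}{10} = - \frac{1}{30} \approx -0.033333$)
$J + E f{\left(C{\left(3,q \right)} \right)} = 9 - \frac{\frac{1}{2} \cdot \frac{1}{6}}{30} = 9 - \frac{1}{360} = \frac{3239}{360}$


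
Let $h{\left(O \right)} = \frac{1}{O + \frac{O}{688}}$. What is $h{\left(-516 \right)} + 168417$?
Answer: $\frac{348117935}{2067} \approx 1.6842 \cdot 10^{5}$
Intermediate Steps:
$h{\left(O \right)} = \frac{688}{689 O}$ ($h{\left(O \right)} = \frac{1}{O + O \frac{1}{688}} = \frac{1}{O + \frac{O}{688}} = \frac{1}{\frac{689}{688} O} = \frac{688}{689 O}$)
$h{\left(-516 \right)} + 168417 = \frac{688}{689 \left(-516\right)} + 168417 = \frac{688}{689} \left(- \frac{1}{516}\right) + 168417 = - \frac{4}{2067} + 168417 = \frac{348117935}{2067}$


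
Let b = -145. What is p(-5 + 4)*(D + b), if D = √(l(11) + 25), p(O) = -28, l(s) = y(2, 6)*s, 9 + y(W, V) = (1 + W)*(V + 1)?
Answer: 4060 - 28*√157 ≈ 3709.2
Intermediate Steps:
y(W, V) = -9 + (1 + V)*(1 + W) (y(W, V) = -9 + (1 + W)*(V + 1) = -9 + (1 + W)*(1 + V) = -9 + (1 + V)*(1 + W))
l(s) = 12*s (l(s) = (-8 + 6 + 2 + 6*2)*s = (-8 + 6 + 2 + 12)*s = 12*s)
D = √157 (D = √(12*11 + 25) = √(132 + 25) = √157 ≈ 12.530)
p(-5 + 4)*(D + b) = -28*(√157 - 145) = -28*(-145 + √157) = 4060 - 28*√157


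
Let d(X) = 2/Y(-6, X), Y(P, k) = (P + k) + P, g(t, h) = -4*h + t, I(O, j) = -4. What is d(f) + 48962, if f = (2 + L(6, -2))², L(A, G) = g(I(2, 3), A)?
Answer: 16255385/332 ≈ 48962.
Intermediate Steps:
g(t, h) = t - 4*h
L(A, G) = -4 - 4*A
f = 676 (f = (2 + (-4 - 4*6))² = (2 + (-4 - 24))² = (2 - 28)² = (-26)² = 676)
Y(P, k) = k + 2*P
d(X) = 2/(-12 + X) (d(X) = 2/(X + 2*(-6)) = 2/(X - 12) = 2/(-12 + X))
d(f) + 48962 = 2/(-12 + 676) + 48962 = 2/664 + 48962 = 2*(1/664) + 48962 = 1/332 + 48962 = 16255385/332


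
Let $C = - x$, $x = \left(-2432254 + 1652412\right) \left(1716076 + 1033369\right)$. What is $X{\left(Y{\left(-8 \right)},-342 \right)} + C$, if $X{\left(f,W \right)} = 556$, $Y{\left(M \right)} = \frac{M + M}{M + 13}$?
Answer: $2144132688246$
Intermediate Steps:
$Y{\left(M \right)} = \frac{2 M}{13 + M}$
$x = -2144132687690$ ($x = \left(-779842\right) 2749445 = -2144132687690$)
$C = 2144132687690$ ($C = \left(-1\right) \left(-2144132687690\right) = 2144132687690$)
$X{\left(Y{\left(-8 \right)},-342 \right)} + C = 556 + 2144132687690 = 2144132688246$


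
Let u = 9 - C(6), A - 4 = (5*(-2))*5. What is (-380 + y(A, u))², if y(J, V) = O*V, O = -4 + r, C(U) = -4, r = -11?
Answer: 330625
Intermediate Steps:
O = -15 (O = -4 - 11 = -15)
A = -46 (A = 4 + (5*(-2))*5 = 4 - 10*5 = 4 - 50 = -46)
u = 13 (u = 9 - 1*(-4) = 9 + 4 = 13)
y(J, V) = -15*V
(-380 + y(A, u))² = (-380 - 15*13)² = (-380 - 195)² = (-575)² = 330625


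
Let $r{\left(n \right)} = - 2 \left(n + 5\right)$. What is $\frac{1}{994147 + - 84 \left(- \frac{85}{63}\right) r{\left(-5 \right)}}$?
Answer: $\frac{1}{994147} \approx 1.0059 \cdot 10^{-6}$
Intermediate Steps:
$r{\left(n \right)} = -10 - 2 n$ ($r{\left(n \right)} = - 2 \left(5 + n\right) = -10 - 2 n$)
$\frac{1}{994147 + - 84 \left(- \frac{85}{63}\right) r{\left(-5 \right)}} = \frac{1}{994147 + - 84 \left(- \frac{85}{63}\right) \left(-10 - -10\right)} = \frac{1}{994147 + - 84 \left(\left(-85\right) \frac{1}{63}\right) \left(-10 + 10\right)} = \frac{1}{994147 + \left(-84\right) \left(- \frac{85}{63}\right) 0} = \frac{1}{994147 + \frac{340}{3} \cdot 0} = \frac{1}{994147 + 0} = \frac{1}{994147}$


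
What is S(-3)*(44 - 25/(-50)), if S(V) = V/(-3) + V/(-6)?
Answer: 267/4 ≈ 66.750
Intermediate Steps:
S(V) = -V/2 (S(V) = V*(-1/3) + V*(-1/6) = -V/3 - V/6 = -V/2)
S(-3)*(44 - 25/(-50)) = (-1/2*(-3))*(44 - 25/(-50)) = 3*(44 - 25*(-1/50))/2 = 3*(44 + 1/2)/2 = (3/2)*(89/2) = 267/4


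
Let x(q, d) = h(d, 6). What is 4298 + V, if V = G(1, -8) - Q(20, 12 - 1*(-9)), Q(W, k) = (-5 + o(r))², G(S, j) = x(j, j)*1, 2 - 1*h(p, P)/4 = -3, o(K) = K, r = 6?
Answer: 4317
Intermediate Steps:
h(p, P) = 20 (h(p, P) = 8 - 4*(-3) = 8 + 12 = 20)
x(q, d) = 20
G(S, j) = 20 (G(S, j) = 20*1 = 20)
Q(W, k) = 1 (Q(W, k) = (-5 + 6)² = 1² = 1)
V = 19 (V = 20 - 1*1 = 20 - 1 = 19)
4298 + V = 4298 + 19 = 4317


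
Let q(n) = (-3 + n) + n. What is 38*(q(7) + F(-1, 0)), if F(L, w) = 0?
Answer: 418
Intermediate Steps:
q(n) = -3 + 2*n
38*(q(7) + F(-1, 0)) = 38*((-3 + 2*7) + 0) = 38*((-3 + 14) + 0) = 38*(11 + 0) = 38*11 = 418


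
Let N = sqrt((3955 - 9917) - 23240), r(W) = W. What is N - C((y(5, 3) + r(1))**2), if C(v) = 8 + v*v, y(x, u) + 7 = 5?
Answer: -9 + I*sqrt(29202) ≈ -9.0 + 170.89*I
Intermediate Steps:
y(x, u) = -2 (y(x, u) = -7 + 5 = -2)
N = I*sqrt(29202) (N = sqrt(-5962 - 23240) = sqrt(-29202) = I*sqrt(29202) ≈ 170.89*I)
C(v) = 8 + v**2
N - C((y(5, 3) + r(1))**2) = I*sqrt(29202) - (8 + ((-2 + 1)**2)**2) = I*sqrt(29202) - (8 + ((-1)**2)**2) = I*sqrt(29202) - (8 + 1**2) = I*sqrt(29202) - (8 + 1) = I*sqrt(29202) - 1*9 = I*sqrt(29202) - 9 = -9 + I*sqrt(29202)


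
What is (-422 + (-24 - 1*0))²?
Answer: 198916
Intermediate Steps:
(-422 + (-24 - 1*0))² = (-422 + (-24 + 0))² = (-422 - 24)² = (-446)² = 198916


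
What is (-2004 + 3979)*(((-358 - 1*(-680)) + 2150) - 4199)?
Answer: -3410825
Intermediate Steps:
(-2004 + 3979)*(((-358 - 1*(-680)) + 2150) - 4199) = 1975*(((-358 + 680) + 2150) - 4199) = 1975*((322 + 2150) - 4199) = 1975*(2472 - 4199) = 1975*(-1727) = -3410825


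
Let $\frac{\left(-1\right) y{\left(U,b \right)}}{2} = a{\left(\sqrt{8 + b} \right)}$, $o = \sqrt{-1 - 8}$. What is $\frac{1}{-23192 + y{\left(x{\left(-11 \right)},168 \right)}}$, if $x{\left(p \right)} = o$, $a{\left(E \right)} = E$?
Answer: $- \frac{2899}{67233520} + \frac{\sqrt{11}}{67233520} \approx -4.3069 \cdot 10^{-5}$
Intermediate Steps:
$o = 3 i$ ($o = \sqrt{-9} = 3 i \approx 3.0 i$)
$x{\left(p \right)} = 3 i$
$y{\left(U,b \right)} = - 2 \sqrt{8 + b}$
$\frac{1}{-23192 + y{\left(x{\left(-11 \right)},168 \right)}} = \frac{1}{-23192 - 2 \sqrt{8 + 168}} = \frac{1}{-23192 - 2 \sqrt{176}} = \frac{1}{-23192 - 2 \cdot 4 \sqrt{11}} = \frac{1}{-23192 - 8 \sqrt{11}}$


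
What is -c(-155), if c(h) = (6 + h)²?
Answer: -22201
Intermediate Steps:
-c(-155) = -(6 - 155)² = -1*(-149)² = -1*22201 = -22201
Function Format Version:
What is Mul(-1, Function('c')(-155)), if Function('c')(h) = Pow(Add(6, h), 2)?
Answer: -22201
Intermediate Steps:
Mul(-1, Function('c')(-155)) = Mul(-1, Pow(Add(6, -155), 2)) = Mul(-1, Pow(-149, 2)) = Mul(-1, 22201) = -22201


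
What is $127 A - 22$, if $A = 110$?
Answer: $13948$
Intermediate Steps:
$127 A - 22 = 127 \cdot 110 - 22 = 13970 - 22 = 13948$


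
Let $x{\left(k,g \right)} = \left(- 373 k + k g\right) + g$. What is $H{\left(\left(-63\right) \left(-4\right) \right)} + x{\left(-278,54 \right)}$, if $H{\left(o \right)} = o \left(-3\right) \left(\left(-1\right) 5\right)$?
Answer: $92516$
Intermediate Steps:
$x{\left(k,g \right)} = g - 373 k + g k$ ($x{\left(k,g \right)} = \left(- 373 k + g k\right) + g = g - 373 k + g k$)
$H{\left(o \right)} = 15 o$ ($H{\left(o \right)} = - 3 o \left(-5\right) = 15 o$)
$H{\left(\left(-63\right) \left(-4\right) \right)} + x{\left(-278,54 \right)} = 15 \left(\left(-63\right) \left(-4\right)\right) + \left(54 - -103694 + 54 \left(-278\right)\right) = 15 \cdot 252 + \left(54 + 103694 - 15012\right) = 3780 + 88736 = 92516$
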